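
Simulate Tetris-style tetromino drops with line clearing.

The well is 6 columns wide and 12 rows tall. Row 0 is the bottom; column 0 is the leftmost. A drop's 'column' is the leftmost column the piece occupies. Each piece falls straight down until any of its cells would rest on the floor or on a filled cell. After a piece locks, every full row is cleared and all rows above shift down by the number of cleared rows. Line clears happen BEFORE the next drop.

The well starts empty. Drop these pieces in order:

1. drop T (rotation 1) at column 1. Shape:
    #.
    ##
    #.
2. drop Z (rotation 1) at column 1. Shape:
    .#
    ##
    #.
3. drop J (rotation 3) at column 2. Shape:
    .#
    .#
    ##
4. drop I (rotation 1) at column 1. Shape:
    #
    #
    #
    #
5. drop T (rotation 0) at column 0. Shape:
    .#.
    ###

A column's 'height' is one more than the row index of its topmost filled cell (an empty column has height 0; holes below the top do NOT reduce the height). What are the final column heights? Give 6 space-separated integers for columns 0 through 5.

Drop 1: T rot1 at col 1 lands with bottom-row=0; cleared 0 line(s) (total 0); column heights now [0 3 2 0 0 0], max=3
Drop 2: Z rot1 at col 1 lands with bottom-row=3; cleared 0 line(s) (total 0); column heights now [0 5 6 0 0 0], max=6
Drop 3: J rot3 at col 2 lands with bottom-row=6; cleared 0 line(s) (total 0); column heights now [0 5 7 9 0 0], max=9
Drop 4: I rot1 at col 1 lands with bottom-row=5; cleared 0 line(s) (total 0); column heights now [0 9 7 9 0 0], max=9
Drop 5: T rot0 at col 0 lands with bottom-row=9; cleared 0 line(s) (total 0); column heights now [10 11 10 9 0 0], max=11

Answer: 10 11 10 9 0 0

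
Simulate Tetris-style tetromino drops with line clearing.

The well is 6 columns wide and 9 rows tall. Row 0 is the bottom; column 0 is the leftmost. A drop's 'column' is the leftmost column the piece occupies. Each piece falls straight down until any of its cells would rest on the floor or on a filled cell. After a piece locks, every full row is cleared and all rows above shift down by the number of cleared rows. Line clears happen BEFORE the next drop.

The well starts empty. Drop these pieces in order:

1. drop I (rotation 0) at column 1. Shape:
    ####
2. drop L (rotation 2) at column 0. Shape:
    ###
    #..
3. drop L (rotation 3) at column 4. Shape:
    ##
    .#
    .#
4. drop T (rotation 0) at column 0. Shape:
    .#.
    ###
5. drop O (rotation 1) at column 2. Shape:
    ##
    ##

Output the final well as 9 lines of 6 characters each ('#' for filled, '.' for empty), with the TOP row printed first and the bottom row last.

Drop 1: I rot0 at col 1 lands with bottom-row=0; cleared 0 line(s) (total 0); column heights now [0 1 1 1 1 0], max=1
Drop 2: L rot2 at col 0 lands with bottom-row=0; cleared 0 line(s) (total 0); column heights now [2 2 2 1 1 0], max=2
Drop 3: L rot3 at col 4 lands with bottom-row=0; cleared 1 line(s) (total 1); column heights now [1 1 1 0 2 2], max=2
Drop 4: T rot0 at col 0 lands with bottom-row=1; cleared 0 line(s) (total 1); column heights now [2 3 2 0 2 2], max=3
Drop 5: O rot1 at col 2 lands with bottom-row=2; cleared 0 line(s) (total 1); column heights now [2 3 4 4 2 2], max=4

Answer: ......
......
......
......
......
..##..
.###..
###.##
###..#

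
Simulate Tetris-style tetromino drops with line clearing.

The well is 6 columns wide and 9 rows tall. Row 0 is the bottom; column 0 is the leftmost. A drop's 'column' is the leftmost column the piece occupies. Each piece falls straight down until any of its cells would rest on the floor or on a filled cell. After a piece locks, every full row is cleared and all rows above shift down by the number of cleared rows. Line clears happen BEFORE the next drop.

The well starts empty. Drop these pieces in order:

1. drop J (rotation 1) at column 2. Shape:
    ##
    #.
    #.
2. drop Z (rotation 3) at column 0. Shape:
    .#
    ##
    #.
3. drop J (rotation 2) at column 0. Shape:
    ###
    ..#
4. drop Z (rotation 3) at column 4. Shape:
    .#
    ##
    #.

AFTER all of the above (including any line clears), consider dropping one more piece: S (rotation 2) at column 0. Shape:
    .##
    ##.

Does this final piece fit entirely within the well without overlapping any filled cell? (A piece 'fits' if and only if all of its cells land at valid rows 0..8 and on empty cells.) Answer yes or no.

Answer: yes

Derivation:
Drop 1: J rot1 at col 2 lands with bottom-row=0; cleared 0 line(s) (total 0); column heights now [0 0 3 3 0 0], max=3
Drop 2: Z rot3 at col 0 lands with bottom-row=0; cleared 0 line(s) (total 0); column heights now [2 3 3 3 0 0], max=3
Drop 3: J rot2 at col 0 lands with bottom-row=3; cleared 0 line(s) (total 0); column heights now [5 5 5 3 0 0], max=5
Drop 4: Z rot3 at col 4 lands with bottom-row=0; cleared 0 line(s) (total 0); column heights now [5 5 5 3 2 3], max=5
Test piece S rot2 at col 0 (width 3): heights before test = [5 5 5 3 2 3]; fits = True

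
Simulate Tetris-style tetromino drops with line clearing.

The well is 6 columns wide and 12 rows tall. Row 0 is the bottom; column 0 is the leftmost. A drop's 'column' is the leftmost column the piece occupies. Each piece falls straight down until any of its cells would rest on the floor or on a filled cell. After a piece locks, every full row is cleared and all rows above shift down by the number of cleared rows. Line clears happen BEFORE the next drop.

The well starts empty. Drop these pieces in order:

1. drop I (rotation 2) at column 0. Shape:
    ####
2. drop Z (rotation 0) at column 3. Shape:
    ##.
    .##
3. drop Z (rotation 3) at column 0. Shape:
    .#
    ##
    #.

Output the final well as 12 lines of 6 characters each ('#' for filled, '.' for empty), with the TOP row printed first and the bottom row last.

Drop 1: I rot2 at col 0 lands with bottom-row=0; cleared 0 line(s) (total 0); column heights now [1 1 1 1 0 0], max=1
Drop 2: Z rot0 at col 3 lands with bottom-row=0; cleared 1 line(s) (total 1); column heights now [0 0 0 1 1 0], max=1
Drop 3: Z rot3 at col 0 lands with bottom-row=0; cleared 0 line(s) (total 1); column heights now [2 3 0 1 1 0], max=3

Answer: ......
......
......
......
......
......
......
......
......
.#....
##....
#..##.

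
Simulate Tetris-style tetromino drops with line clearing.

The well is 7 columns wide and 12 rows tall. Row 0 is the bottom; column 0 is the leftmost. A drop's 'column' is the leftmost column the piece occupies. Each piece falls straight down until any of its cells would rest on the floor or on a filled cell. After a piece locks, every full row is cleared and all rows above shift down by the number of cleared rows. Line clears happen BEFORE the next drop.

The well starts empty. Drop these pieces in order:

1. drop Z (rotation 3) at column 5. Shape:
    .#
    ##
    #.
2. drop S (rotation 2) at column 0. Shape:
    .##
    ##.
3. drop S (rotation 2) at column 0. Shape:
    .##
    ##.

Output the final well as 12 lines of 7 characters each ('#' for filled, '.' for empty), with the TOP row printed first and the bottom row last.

Drop 1: Z rot3 at col 5 lands with bottom-row=0; cleared 0 line(s) (total 0); column heights now [0 0 0 0 0 2 3], max=3
Drop 2: S rot2 at col 0 lands with bottom-row=0; cleared 0 line(s) (total 0); column heights now [1 2 2 0 0 2 3], max=3
Drop 3: S rot2 at col 0 lands with bottom-row=2; cleared 0 line(s) (total 0); column heights now [3 4 4 0 0 2 3], max=4

Answer: .......
.......
.......
.......
.......
.......
.......
.......
.##....
##....#
.##..##
##...#.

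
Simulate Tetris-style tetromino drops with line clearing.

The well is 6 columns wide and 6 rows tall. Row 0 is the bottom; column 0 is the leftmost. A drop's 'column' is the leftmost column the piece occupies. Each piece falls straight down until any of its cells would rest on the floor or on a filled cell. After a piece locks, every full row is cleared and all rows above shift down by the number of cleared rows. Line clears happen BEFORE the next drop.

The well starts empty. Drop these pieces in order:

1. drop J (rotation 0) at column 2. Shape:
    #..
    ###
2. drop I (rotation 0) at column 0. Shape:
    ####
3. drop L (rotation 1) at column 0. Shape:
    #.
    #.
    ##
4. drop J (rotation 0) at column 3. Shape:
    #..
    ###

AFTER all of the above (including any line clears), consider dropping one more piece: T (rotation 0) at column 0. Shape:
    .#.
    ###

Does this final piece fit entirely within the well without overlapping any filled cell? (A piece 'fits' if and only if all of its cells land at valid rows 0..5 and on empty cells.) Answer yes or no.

Drop 1: J rot0 at col 2 lands with bottom-row=0; cleared 0 line(s) (total 0); column heights now [0 0 2 1 1 0], max=2
Drop 2: I rot0 at col 0 lands with bottom-row=2; cleared 0 line(s) (total 0); column heights now [3 3 3 3 1 0], max=3
Drop 3: L rot1 at col 0 lands with bottom-row=3; cleared 0 line(s) (total 0); column heights now [6 4 3 3 1 0], max=6
Drop 4: J rot0 at col 3 lands with bottom-row=3; cleared 0 line(s) (total 0); column heights now [6 4 3 5 4 4], max=6
Test piece T rot0 at col 0 (width 3): heights before test = [6 4 3 5 4 4]; fits = False

Answer: no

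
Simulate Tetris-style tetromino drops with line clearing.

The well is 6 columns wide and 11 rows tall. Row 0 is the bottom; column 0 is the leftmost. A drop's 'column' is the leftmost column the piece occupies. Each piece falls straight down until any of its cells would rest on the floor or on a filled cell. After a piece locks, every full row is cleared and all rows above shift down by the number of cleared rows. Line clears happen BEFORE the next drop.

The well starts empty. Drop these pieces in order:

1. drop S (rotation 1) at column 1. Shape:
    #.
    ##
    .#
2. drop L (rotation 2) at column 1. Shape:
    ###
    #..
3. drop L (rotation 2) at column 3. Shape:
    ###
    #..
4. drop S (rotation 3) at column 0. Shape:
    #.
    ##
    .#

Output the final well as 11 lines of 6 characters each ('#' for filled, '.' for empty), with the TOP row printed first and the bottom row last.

Drop 1: S rot1 at col 1 lands with bottom-row=0; cleared 0 line(s) (total 0); column heights now [0 3 2 0 0 0], max=3
Drop 2: L rot2 at col 1 lands with bottom-row=3; cleared 0 line(s) (total 0); column heights now [0 5 5 5 0 0], max=5
Drop 3: L rot2 at col 3 lands with bottom-row=5; cleared 0 line(s) (total 0); column heights now [0 5 5 7 7 7], max=7
Drop 4: S rot3 at col 0 lands with bottom-row=5; cleared 0 line(s) (total 0); column heights now [8 7 5 7 7 7], max=8

Answer: ......
......
......
#.....
##.###
.#.#..
.###..
.#....
.#....
.##...
..#...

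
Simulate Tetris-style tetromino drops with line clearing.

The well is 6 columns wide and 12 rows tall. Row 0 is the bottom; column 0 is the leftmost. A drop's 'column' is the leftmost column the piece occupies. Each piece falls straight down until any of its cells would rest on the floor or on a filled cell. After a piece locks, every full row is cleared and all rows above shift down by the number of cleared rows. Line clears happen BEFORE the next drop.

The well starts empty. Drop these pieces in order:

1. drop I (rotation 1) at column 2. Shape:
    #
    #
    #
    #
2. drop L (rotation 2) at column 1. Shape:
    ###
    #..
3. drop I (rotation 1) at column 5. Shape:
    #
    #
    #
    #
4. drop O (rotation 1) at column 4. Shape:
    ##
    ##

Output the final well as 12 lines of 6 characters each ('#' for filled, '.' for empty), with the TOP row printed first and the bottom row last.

Drop 1: I rot1 at col 2 lands with bottom-row=0; cleared 0 line(s) (total 0); column heights now [0 0 4 0 0 0], max=4
Drop 2: L rot2 at col 1 lands with bottom-row=3; cleared 0 line(s) (total 0); column heights now [0 5 5 5 0 0], max=5
Drop 3: I rot1 at col 5 lands with bottom-row=0; cleared 0 line(s) (total 0); column heights now [0 5 5 5 0 4], max=5
Drop 4: O rot1 at col 4 lands with bottom-row=4; cleared 0 line(s) (total 0); column heights now [0 5 5 5 6 6], max=6

Answer: ......
......
......
......
......
......
....##
.#####
.##..#
..#..#
..#..#
..#..#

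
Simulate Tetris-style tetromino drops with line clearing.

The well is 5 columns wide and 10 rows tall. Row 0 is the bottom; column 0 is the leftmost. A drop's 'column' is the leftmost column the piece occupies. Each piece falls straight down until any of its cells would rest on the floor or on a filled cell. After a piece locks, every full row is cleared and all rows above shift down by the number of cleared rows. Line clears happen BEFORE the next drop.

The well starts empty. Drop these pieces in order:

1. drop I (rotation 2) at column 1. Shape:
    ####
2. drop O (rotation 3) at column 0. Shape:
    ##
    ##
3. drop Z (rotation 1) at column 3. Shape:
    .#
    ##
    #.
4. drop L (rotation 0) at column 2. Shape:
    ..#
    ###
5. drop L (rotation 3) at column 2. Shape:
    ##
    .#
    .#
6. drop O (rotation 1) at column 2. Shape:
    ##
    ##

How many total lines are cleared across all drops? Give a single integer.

Drop 1: I rot2 at col 1 lands with bottom-row=0; cleared 0 line(s) (total 0); column heights now [0 1 1 1 1], max=1
Drop 2: O rot3 at col 0 lands with bottom-row=1; cleared 0 line(s) (total 0); column heights now [3 3 1 1 1], max=3
Drop 3: Z rot1 at col 3 lands with bottom-row=1; cleared 0 line(s) (total 0); column heights now [3 3 1 3 4], max=4
Drop 4: L rot0 at col 2 lands with bottom-row=4; cleared 0 line(s) (total 0); column heights now [3 3 5 5 6], max=6
Drop 5: L rot3 at col 2 lands with bottom-row=5; cleared 0 line(s) (total 0); column heights now [3 3 8 8 6], max=8
Drop 6: O rot1 at col 2 lands with bottom-row=8; cleared 0 line(s) (total 0); column heights now [3 3 10 10 6], max=10

Answer: 0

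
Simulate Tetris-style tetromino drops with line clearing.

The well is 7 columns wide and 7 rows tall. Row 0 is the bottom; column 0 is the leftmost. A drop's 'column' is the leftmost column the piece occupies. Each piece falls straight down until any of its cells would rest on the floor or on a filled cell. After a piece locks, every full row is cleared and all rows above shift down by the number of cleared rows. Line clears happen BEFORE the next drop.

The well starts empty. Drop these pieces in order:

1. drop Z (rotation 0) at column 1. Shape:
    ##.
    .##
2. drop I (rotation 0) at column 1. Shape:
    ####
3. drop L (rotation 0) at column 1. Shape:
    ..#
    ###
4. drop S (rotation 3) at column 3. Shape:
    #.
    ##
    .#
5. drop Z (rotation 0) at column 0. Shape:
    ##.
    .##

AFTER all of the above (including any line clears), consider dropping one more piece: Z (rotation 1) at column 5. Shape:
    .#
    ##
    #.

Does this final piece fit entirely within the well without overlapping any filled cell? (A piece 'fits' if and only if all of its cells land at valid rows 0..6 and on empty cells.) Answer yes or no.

Answer: yes

Derivation:
Drop 1: Z rot0 at col 1 lands with bottom-row=0; cleared 0 line(s) (total 0); column heights now [0 2 2 1 0 0 0], max=2
Drop 2: I rot0 at col 1 lands with bottom-row=2; cleared 0 line(s) (total 0); column heights now [0 3 3 3 3 0 0], max=3
Drop 3: L rot0 at col 1 lands with bottom-row=3; cleared 0 line(s) (total 0); column heights now [0 4 4 5 3 0 0], max=5
Drop 4: S rot3 at col 3 lands with bottom-row=4; cleared 0 line(s) (total 0); column heights now [0 4 4 7 6 0 0], max=7
Drop 5: Z rot0 at col 0 lands with bottom-row=4; cleared 0 line(s) (total 0); column heights now [6 6 5 7 6 0 0], max=7
Test piece Z rot1 at col 5 (width 2): heights before test = [6 6 5 7 6 0 0]; fits = True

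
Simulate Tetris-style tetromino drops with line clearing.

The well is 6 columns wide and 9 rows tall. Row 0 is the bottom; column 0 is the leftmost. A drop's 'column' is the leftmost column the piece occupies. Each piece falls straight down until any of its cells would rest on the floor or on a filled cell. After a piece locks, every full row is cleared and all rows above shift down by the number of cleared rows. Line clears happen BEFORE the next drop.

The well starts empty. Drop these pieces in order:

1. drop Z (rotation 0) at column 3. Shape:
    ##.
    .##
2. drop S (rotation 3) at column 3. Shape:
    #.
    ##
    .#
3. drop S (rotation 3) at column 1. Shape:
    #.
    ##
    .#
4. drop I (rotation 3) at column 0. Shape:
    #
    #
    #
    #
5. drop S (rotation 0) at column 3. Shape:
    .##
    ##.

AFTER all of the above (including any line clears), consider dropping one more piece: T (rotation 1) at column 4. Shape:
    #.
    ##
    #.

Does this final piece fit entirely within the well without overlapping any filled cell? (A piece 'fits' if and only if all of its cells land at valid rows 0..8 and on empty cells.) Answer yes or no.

Drop 1: Z rot0 at col 3 lands with bottom-row=0; cleared 0 line(s) (total 0); column heights now [0 0 0 2 2 1], max=2
Drop 2: S rot3 at col 3 lands with bottom-row=2; cleared 0 line(s) (total 0); column heights now [0 0 0 5 4 1], max=5
Drop 3: S rot3 at col 1 lands with bottom-row=0; cleared 0 line(s) (total 0); column heights now [0 3 2 5 4 1], max=5
Drop 4: I rot3 at col 0 lands with bottom-row=0; cleared 0 line(s) (total 0); column heights now [4 3 2 5 4 1], max=5
Drop 5: S rot0 at col 3 lands with bottom-row=5; cleared 0 line(s) (total 0); column heights now [4 3 2 6 7 7], max=7
Test piece T rot1 at col 4 (width 2): heights before test = [4 3 2 6 7 7]; fits = False

Answer: no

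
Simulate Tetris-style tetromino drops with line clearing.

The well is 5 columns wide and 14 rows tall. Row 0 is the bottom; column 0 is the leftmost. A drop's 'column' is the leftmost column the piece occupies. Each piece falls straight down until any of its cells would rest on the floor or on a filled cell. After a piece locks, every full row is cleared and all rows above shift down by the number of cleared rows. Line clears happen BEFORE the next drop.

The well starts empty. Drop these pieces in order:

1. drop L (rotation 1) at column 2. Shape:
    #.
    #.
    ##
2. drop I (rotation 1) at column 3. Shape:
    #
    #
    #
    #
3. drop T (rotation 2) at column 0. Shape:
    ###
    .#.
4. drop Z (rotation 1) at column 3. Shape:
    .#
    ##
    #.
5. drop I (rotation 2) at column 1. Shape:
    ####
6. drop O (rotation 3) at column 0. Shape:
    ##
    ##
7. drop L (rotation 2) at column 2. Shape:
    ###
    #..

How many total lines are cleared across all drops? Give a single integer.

Answer: 1

Derivation:
Drop 1: L rot1 at col 2 lands with bottom-row=0; cleared 0 line(s) (total 0); column heights now [0 0 3 1 0], max=3
Drop 2: I rot1 at col 3 lands with bottom-row=1; cleared 0 line(s) (total 0); column heights now [0 0 3 5 0], max=5
Drop 3: T rot2 at col 0 lands with bottom-row=2; cleared 0 line(s) (total 0); column heights now [4 4 4 5 0], max=5
Drop 4: Z rot1 at col 3 lands with bottom-row=5; cleared 0 line(s) (total 0); column heights now [4 4 4 7 8], max=8
Drop 5: I rot2 at col 1 lands with bottom-row=8; cleared 0 line(s) (total 0); column heights now [4 9 9 9 9], max=9
Drop 6: O rot3 at col 0 lands with bottom-row=9; cleared 0 line(s) (total 0); column heights now [11 11 9 9 9], max=11
Drop 7: L rot2 at col 2 lands with bottom-row=9; cleared 1 line(s) (total 1); column heights now [10 10 10 9 9], max=10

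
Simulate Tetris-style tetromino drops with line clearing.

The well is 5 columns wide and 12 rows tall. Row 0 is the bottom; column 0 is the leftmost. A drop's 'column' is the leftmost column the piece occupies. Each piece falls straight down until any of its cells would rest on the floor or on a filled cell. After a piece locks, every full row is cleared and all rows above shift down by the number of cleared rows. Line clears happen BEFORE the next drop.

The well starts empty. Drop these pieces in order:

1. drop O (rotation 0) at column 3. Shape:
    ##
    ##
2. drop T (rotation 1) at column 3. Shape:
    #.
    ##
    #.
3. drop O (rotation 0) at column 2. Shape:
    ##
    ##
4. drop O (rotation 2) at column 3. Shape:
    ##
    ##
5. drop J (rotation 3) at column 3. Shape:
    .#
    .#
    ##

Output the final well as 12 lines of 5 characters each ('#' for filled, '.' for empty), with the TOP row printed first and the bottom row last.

Drop 1: O rot0 at col 3 lands with bottom-row=0; cleared 0 line(s) (total 0); column heights now [0 0 0 2 2], max=2
Drop 2: T rot1 at col 3 lands with bottom-row=2; cleared 0 line(s) (total 0); column heights now [0 0 0 5 4], max=5
Drop 3: O rot0 at col 2 lands with bottom-row=5; cleared 0 line(s) (total 0); column heights now [0 0 7 7 4], max=7
Drop 4: O rot2 at col 3 lands with bottom-row=7; cleared 0 line(s) (total 0); column heights now [0 0 7 9 9], max=9
Drop 5: J rot3 at col 3 lands with bottom-row=9; cleared 0 line(s) (total 0); column heights now [0 0 7 10 12], max=12

Answer: ....#
....#
...##
...##
...##
..##.
..##.
...#.
...##
...#.
...##
...##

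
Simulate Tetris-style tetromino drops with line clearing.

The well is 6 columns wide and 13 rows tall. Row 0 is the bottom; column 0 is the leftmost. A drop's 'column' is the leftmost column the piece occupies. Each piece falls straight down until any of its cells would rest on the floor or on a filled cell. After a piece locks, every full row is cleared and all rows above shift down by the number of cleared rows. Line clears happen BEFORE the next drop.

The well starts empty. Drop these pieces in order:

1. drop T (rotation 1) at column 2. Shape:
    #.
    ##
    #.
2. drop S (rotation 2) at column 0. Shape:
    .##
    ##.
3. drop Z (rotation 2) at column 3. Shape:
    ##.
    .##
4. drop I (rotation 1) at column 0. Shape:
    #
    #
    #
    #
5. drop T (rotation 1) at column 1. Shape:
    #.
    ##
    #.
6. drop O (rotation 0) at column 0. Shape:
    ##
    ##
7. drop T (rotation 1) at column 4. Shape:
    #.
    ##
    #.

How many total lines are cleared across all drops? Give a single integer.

Drop 1: T rot1 at col 2 lands with bottom-row=0; cleared 0 line(s) (total 0); column heights now [0 0 3 2 0 0], max=3
Drop 2: S rot2 at col 0 lands with bottom-row=2; cleared 0 line(s) (total 0); column heights now [3 4 4 2 0 0], max=4
Drop 3: Z rot2 at col 3 lands with bottom-row=1; cleared 0 line(s) (total 0); column heights now [3 4 4 3 3 2], max=4
Drop 4: I rot1 at col 0 lands with bottom-row=3; cleared 0 line(s) (total 0); column heights now [7 4 4 3 3 2], max=7
Drop 5: T rot1 at col 1 lands with bottom-row=4; cleared 0 line(s) (total 0); column heights now [7 7 6 3 3 2], max=7
Drop 6: O rot0 at col 0 lands with bottom-row=7; cleared 0 line(s) (total 0); column heights now [9 9 6 3 3 2], max=9
Drop 7: T rot1 at col 4 lands with bottom-row=3; cleared 0 line(s) (total 0); column heights now [9 9 6 3 6 5], max=9

Answer: 0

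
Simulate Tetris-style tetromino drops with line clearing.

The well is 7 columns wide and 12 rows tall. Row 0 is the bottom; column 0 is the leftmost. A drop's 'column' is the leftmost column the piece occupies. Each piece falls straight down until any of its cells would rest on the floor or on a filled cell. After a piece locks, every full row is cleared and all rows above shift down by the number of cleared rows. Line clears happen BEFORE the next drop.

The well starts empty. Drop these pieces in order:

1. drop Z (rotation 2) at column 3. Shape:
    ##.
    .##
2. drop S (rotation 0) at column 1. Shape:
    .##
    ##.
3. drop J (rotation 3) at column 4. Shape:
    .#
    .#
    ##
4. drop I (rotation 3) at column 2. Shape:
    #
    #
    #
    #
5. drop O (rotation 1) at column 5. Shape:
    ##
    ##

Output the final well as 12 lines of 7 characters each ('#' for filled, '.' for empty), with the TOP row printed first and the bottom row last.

Answer: .......
.......
.......
.......
.......
..#..##
..#..##
..#..#.
..#..#.
..####.
.####..
....##.

Derivation:
Drop 1: Z rot2 at col 3 lands with bottom-row=0; cleared 0 line(s) (total 0); column heights now [0 0 0 2 2 1 0], max=2
Drop 2: S rot0 at col 1 lands with bottom-row=1; cleared 0 line(s) (total 0); column heights now [0 2 3 3 2 1 0], max=3
Drop 3: J rot3 at col 4 lands with bottom-row=2; cleared 0 line(s) (total 0); column heights now [0 2 3 3 3 5 0], max=5
Drop 4: I rot3 at col 2 lands with bottom-row=3; cleared 0 line(s) (total 0); column heights now [0 2 7 3 3 5 0], max=7
Drop 5: O rot1 at col 5 lands with bottom-row=5; cleared 0 line(s) (total 0); column heights now [0 2 7 3 3 7 7], max=7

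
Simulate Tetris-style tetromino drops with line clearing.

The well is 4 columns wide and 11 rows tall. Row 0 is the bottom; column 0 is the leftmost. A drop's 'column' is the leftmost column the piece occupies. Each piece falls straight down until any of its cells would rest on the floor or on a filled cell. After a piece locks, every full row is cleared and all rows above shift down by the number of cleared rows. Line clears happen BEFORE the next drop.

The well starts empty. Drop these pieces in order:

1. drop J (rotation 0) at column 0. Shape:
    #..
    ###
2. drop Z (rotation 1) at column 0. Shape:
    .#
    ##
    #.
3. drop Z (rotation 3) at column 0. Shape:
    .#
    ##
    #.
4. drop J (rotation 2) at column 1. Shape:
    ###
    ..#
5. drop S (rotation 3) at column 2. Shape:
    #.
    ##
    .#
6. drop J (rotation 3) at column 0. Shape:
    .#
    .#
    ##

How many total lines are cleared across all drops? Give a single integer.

Answer: 0

Derivation:
Drop 1: J rot0 at col 0 lands with bottom-row=0; cleared 0 line(s) (total 0); column heights now [2 1 1 0], max=2
Drop 2: Z rot1 at col 0 lands with bottom-row=2; cleared 0 line(s) (total 0); column heights now [4 5 1 0], max=5
Drop 3: Z rot3 at col 0 lands with bottom-row=4; cleared 0 line(s) (total 0); column heights now [6 7 1 0], max=7
Drop 4: J rot2 at col 1 lands with bottom-row=6; cleared 0 line(s) (total 0); column heights now [6 8 8 8], max=8
Drop 5: S rot3 at col 2 lands with bottom-row=8; cleared 0 line(s) (total 0); column heights now [6 8 11 10], max=11
Drop 6: J rot3 at col 0 lands with bottom-row=8; cleared 0 line(s) (total 0); column heights now [9 11 11 10], max=11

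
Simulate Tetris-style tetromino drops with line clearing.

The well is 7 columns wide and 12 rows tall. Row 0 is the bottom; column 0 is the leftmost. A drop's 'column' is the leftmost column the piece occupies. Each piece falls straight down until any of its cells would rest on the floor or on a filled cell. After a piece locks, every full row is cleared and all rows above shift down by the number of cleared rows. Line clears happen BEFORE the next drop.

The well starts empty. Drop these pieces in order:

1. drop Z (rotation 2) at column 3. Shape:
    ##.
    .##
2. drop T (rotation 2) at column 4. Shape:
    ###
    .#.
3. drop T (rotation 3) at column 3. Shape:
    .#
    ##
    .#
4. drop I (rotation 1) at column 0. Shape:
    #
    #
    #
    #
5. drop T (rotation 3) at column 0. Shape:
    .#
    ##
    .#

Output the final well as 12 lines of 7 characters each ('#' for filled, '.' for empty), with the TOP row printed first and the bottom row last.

Drop 1: Z rot2 at col 3 lands with bottom-row=0; cleared 0 line(s) (total 0); column heights now [0 0 0 2 2 1 0], max=2
Drop 2: T rot2 at col 4 lands with bottom-row=1; cleared 0 line(s) (total 0); column heights now [0 0 0 2 3 3 3], max=3
Drop 3: T rot3 at col 3 lands with bottom-row=3; cleared 0 line(s) (total 0); column heights now [0 0 0 5 6 3 3], max=6
Drop 4: I rot1 at col 0 lands with bottom-row=0; cleared 0 line(s) (total 0); column heights now [4 0 0 5 6 3 3], max=6
Drop 5: T rot3 at col 0 lands with bottom-row=3; cleared 0 line(s) (total 0); column heights now [5 6 0 5 6 3 3], max=6

Answer: .......
.......
.......
.......
.......
.......
.#..#..
##.##..
##..#..
#...###
#..###.
#...##.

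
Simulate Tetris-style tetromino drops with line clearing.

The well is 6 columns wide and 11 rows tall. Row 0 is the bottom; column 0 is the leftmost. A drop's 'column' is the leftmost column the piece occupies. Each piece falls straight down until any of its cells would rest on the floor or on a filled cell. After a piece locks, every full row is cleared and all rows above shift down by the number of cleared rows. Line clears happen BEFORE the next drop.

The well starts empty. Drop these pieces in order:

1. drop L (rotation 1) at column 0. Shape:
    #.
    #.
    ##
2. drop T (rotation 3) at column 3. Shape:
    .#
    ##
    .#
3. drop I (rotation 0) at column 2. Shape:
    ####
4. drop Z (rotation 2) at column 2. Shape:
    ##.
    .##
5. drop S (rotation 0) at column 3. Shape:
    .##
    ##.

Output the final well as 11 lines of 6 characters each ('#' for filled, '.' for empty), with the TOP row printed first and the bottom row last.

Answer: ......
......
......
....##
...##.
..##..
...##.
..####
#...#.
#..##.
##..#.

Derivation:
Drop 1: L rot1 at col 0 lands with bottom-row=0; cleared 0 line(s) (total 0); column heights now [3 1 0 0 0 0], max=3
Drop 2: T rot3 at col 3 lands with bottom-row=0; cleared 0 line(s) (total 0); column heights now [3 1 0 2 3 0], max=3
Drop 3: I rot0 at col 2 lands with bottom-row=3; cleared 0 line(s) (total 0); column heights now [3 1 4 4 4 4], max=4
Drop 4: Z rot2 at col 2 lands with bottom-row=4; cleared 0 line(s) (total 0); column heights now [3 1 6 6 5 4], max=6
Drop 5: S rot0 at col 3 lands with bottom-row=6; cleared 0 line(s) (total 0); column heights now [3 1 6 7 8 8], max=8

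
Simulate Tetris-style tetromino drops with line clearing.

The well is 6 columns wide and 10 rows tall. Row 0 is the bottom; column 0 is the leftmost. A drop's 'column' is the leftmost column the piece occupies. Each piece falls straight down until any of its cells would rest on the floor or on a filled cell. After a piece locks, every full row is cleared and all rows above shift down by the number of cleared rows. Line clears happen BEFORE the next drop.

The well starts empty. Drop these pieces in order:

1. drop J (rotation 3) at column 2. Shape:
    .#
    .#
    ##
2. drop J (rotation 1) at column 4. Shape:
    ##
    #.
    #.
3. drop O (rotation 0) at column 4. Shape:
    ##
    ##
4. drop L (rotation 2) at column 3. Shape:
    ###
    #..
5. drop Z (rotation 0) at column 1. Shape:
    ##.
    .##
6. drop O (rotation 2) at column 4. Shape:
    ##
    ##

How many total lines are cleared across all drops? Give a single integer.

Answer: 0

Derivation:
Drop 1: J rot3 at col 2 lands with bottom-row=0; cleared 0 line(s) (total 0); column heights now [0 0 1 3 0 0], max=3
Drop 2: J rot1 at col 4 lands with bottom-row=0; cleared 0 line(s) (total 0); column heights now [0 0 1 3 3 3], max=3
Drop 3: O rot0 at col 4 lands with bottom-row=3; cleared 0 line(s) (total 0); column heights now [0 0 1 3 5 5], max=5
Drop 4: L rot2 at col 3 lands with bottom-row=4; cleared 0 line(s) (total 0); column heights now [0 0 1 6 6 6], max=6
Drop 5: Z rot0 at col 1 lands with bottom-row=6; cleared 0 line(s) (total 0); column heights now [0 8 8 7 6 6], max=8
Drop 6: O rot2 at col 4 lands with bottom-row=6; cleared 0 line(s) (total 0); column heights now [0 8 8 7 8 8], max=8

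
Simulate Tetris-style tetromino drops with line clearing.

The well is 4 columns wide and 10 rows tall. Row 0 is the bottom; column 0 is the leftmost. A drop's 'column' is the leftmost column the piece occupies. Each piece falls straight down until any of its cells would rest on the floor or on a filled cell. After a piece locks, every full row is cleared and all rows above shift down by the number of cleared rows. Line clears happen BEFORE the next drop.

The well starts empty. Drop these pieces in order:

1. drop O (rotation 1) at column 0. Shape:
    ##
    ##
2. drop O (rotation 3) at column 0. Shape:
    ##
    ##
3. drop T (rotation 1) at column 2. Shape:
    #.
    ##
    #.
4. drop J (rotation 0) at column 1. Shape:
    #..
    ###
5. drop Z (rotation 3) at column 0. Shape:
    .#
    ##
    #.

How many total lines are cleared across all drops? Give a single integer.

Answer: 1

Derivation:
Drop 1: O rot1 at col 0 lands with bottom-row=0; cleared 0 line(s) (total 0); column heights now [2 2 0 0], max=2
Drop 2: O rot3 at col 0 lands with bottom-row=2; cleared 0 line(s) (total 0); column heights now [4 4 0 0], max=4
Drop 3: T rot1 at col 2 lands with bottom-row=0; cleared 1 line(s) (total 1); column heights now [3 3 2 0], max=3
Drop 4: J rot0 at col 1 lands with bottom-row=3; cleared 0 line(s) (total 1); column heights now [3 5 4 4], max=5
Drop 5: Z rot3 at col 0 lands with bottom-row=4; cleared 0 line(s) (total 1); column heights now [6 7 4 4], max=7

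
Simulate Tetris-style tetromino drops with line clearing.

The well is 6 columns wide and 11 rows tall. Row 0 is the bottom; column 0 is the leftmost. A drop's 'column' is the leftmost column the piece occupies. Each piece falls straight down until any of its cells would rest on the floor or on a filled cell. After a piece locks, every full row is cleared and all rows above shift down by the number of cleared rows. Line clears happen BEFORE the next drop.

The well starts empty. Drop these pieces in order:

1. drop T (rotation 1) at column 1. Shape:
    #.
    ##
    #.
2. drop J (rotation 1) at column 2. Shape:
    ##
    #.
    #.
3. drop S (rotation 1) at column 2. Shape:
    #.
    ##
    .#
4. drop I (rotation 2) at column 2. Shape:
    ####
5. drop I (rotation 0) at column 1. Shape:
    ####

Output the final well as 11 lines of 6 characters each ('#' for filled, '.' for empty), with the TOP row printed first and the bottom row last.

Answer: ......
.####.
..####
..#...
..##..
...#..
..##..
..#...
.##...
.##...
.#....

Derivation:
Drop 1: T rot1 at col 1 lands with bottom-row=0; cleared 0 line(s) (total 0); column heights now [0 3 2 0 0 0], max=3
Drop 2: J rot1 at col 2 lands with bottom-row=2; cleared 0 line(s) (total 0); column heights now [0 3 5 5 0 0], max=5
Drop 3: S rot1 at col 2 lands with bottom-row=5; cleared 0 line(s) (total 0); column heights now [0 3 8 7 0 0], max=8
Drop 4: I rot2 at col 2 lands with bottom-row=8; cleared 0 line(s) (total 0); column heights now [0 3 9 9 9 9], max=9
Drop 5: I rot0 at col 1 lands with bottom-row=9; cleared 0 line(s) (total 0); column heights now [0 10 10 10 10 9], max=10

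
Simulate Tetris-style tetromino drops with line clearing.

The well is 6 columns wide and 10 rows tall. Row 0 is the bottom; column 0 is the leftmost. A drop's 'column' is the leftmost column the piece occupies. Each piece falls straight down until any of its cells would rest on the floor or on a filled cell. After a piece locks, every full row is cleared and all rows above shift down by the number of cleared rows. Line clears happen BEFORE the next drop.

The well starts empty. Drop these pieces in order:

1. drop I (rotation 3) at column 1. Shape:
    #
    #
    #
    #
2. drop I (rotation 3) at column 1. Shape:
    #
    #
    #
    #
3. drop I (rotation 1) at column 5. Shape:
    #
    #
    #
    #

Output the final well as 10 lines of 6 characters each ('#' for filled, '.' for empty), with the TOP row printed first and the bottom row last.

Answer: ......
......
.#....
.#....
.#....
.#....
.#...#
.#...#
.#...#
.#...#

Derivation:
Drop 1: I rot3 at col 1 lands with bottom-row=0; cleared 0 line(s) (total 0); column heights now [0 4 0 0 0 0], max=4
Drop 2: I rot3 at col 1 lands with bottom-row=4; cleared 0 line(s) (total 0); column heights now [0 8 0 0 0 0], max=8
Drop 3: I rot1 at col 5 lands with bottom-row=0; cleared 0 line(s) (total 0); column heights now [0 8 0 0 0 4], max=8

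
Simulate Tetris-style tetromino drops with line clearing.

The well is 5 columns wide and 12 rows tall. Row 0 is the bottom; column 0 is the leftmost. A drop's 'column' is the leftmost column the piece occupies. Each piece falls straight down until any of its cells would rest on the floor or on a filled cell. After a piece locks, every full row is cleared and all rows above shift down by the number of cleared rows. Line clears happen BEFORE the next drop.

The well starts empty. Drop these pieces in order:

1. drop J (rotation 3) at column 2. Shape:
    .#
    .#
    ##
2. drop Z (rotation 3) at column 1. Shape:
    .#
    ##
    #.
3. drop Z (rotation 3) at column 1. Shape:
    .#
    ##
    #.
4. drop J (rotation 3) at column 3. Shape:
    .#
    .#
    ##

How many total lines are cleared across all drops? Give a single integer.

Drop 1: J rot3 at col 2 lands with bottom-row=0; cleared 0 line(s) (total 0); column heights now [0 0 1 3 0], max=3
Drop 2: Z rot3 at col 1 lands with bottom-row=0; cleared 0 line(s) (total 0); column heights now [0 2 3 3 0], max=3
Drop 3: Z rot3 at col 1 lands with bottom-row=2; cleared 0 line(s) (total 0); column heights now [0 4 5 3 0], max=5
Drop 4: J rot3 at col 3 lands with bottom-row=3; cleared 0 line(s) (total 0); column heights now [0 4 5 4 6], max=6

Answer: 0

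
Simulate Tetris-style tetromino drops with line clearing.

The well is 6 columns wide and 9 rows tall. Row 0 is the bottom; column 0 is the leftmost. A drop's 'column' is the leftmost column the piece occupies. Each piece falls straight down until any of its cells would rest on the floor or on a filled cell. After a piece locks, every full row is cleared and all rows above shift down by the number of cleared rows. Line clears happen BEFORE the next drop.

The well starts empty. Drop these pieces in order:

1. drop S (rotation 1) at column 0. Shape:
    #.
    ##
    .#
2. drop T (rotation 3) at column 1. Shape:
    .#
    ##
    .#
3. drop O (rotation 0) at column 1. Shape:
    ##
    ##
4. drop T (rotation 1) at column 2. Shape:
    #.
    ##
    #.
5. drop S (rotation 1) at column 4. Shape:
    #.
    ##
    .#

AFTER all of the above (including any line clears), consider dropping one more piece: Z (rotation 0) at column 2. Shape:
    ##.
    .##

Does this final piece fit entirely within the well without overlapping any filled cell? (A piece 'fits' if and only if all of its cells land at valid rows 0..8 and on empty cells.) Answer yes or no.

Answer: no

Derivation:
Drop 1: S rot1 at col 0 lands with bottom-row=0; cleared 0 line(s) (total 0); column heights now [3 2 0 0 0 0], max=3
Drop 2: T rot3 at col 1 lands with bottom-row=1; cleared 0 line(s) (total 0); column heights now [3 3 4 0 0 0], max=4
Drop 3: O rot0 at col 1 lands with bottom-row=4; cleared 0 line(s) (total 0); column heights now [3 6 6 0 0 0], max=6
Drop 4: T rot1 at col 2 lands with bottom-row=6; cleared 0 line(s) (total 0); column heights now [3 6 9 8 0 0], max=9
Drop 5: S rot1 at col 4 lands with bottom-row=0; cleared 0 line(s) (total 0); column heights now [3 6 9 8 3 2], max=9
Test piece Z rot0 at col 2 (width 3): heights before test = [3 6 9 8 3 2]; fits = False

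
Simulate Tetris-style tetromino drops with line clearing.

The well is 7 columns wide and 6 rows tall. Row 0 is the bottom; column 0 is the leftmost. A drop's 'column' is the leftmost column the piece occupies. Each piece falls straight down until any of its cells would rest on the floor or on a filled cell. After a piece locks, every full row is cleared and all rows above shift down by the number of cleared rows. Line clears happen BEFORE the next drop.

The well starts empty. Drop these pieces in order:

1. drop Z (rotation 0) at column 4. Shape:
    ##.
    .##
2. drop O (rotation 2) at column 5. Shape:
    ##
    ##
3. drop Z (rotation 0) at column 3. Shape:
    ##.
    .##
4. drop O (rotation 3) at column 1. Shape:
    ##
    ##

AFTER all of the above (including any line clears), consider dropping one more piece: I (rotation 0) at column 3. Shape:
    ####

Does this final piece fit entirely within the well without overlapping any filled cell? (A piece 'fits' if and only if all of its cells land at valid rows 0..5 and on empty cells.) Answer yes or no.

Answer: no

Derivation:
Drop 1: Z rot0 at col 4 lands with bottom-row=0; cleared 0 line(s) (total 0); column heights now [0 0 0 0 2 2 1], max=2
Drop 2: O rot2 at col 5 lands with bottom-row=2; cleared 0 line(s) (total 0); column heights now [0 0 0 0 2 4 4], max=4
Drop 3: Z rot0 at col 3 lands with bottom-row=4; cleared 0 line(s) (total 0); column heights now [0 0 0 6 6 5 4], max=6
Drop 4: O rot3 at col 1 lands with bottom-row=0; cleared 0 line(s) (total 0); column heights now [0 2 2 6 6 5 4], max=6
Test piece I rot0 at col 3 (width 4): heights before test = [0 2 2 6 6 5 4]; fits = False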